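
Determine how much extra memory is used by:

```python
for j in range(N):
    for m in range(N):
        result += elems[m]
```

Space complexity: O(1).
Only a constant amount of auxiliary storage is used; nothing grows with n.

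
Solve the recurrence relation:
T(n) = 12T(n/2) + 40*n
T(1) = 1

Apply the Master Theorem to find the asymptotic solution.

a=12, b=2, f(n)=40*n. log_2(12) = 3.585. Case 1 of Master Theorem: T(n) = O(n^3.585).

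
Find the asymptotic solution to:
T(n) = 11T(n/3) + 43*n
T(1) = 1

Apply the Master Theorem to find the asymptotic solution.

a=11, b=3, f(n)=43*n. log_3(11) = 2.183. Case 1 of Master Theorem: T(n) = O(n^2.183).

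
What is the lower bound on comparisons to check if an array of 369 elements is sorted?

To verify 369 elements are sorted, we must compare each consecutive pair. Skipping any pair allows an adversary to swap them. Therefore 368 comparisons are necessary and sufficient.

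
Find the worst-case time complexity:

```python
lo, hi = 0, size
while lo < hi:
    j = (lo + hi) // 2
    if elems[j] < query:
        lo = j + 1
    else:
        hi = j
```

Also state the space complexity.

Time complexity: O(log n).
Space complexity: O(1).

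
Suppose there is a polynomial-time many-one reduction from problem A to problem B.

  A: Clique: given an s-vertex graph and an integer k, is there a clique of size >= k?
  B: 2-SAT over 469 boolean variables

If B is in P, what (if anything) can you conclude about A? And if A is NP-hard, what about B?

A poly-time reduction A <=_p B means any A-instance can be transformed to a B-instance in poly time.
If B is in P: compose the reduction with B's poly-time algorithm to solve A in poly time, so A is in P.
If A is NP-hard: every NP problem reduces to A, which reduces to B; composing reductions, every NP problem reduces to B, so B is NP-hard.
(Here in fact A is NP-complete and B is in P, so no such reduction is known -- its existence would imply P = NP; the analysis concerns only what the assumed reduction would or would not let you conclude.)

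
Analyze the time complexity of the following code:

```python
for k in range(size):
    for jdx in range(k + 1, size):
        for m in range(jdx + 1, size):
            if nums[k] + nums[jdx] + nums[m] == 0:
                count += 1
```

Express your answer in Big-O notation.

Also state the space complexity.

Time complexity: O(n^3).
Space complexity: O(1).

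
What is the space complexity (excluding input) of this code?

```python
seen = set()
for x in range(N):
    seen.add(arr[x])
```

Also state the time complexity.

Space complexity: O(n).
Auxiliary storage grows linearly with the input size n in the worst case.
Time complexity: O(n).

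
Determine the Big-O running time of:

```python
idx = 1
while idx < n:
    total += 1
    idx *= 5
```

Time complexity: O(log n).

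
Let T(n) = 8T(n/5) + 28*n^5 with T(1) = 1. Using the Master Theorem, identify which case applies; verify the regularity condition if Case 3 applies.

a=8, b=5, f(n)=28*n^5.
log_5(8) = 1.292 < 5.
f(n) = Omega(n^(1.292+epsilon)) for some epsilon > 0, so Case 3 is the candidate.
Regularity: a*f(n/b) = 8*28*(n/5)^5 = (8/3125)*28*n^5 <= c*f(n) with c = 8/3125 < 1. Satisfied.
Case 3: T(n) = Theta(n^5).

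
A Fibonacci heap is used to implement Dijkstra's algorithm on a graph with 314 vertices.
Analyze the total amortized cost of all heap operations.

Dijkstra performs 314 insert, 314 extract-min, and at most E decrease-key operations. With Fibonacci heap: insert O(1) amortized, extract-min O(log n) amortized, decrease-key O(1) amortized. Total with n = 314: O(n * 1 + n * log n + E * 1) = O(n log n + E).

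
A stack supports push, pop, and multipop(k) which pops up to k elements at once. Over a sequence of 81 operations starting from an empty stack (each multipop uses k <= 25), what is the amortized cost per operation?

Each element is pushed exactly once and popped at most once (whether by pop or as part of a multipop). So the total number of individual pops over the whole sequence is at most the number of pushes, which is at most 81. Total work <= 2 * 81, hence O(1) amortized per operation.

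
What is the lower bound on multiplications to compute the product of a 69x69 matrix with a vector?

A 69x69 matrix-vector product has 69 inner products of length 69. Output depends on all 69^2 = 4761 matrix entries. At least 4761 multiplications needed.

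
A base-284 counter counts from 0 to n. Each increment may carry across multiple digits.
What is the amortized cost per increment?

Digit at position i changes every 284^i increments. Total digit changes over n increments: n * 284/(284-1) = O(n). Amortized: O(1).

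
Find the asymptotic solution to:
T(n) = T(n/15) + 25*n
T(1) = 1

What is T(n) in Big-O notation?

Geometric series: 25*n*(1 + 1/15 + 1/15^2 + ...) = O(n). T(n) = O(n).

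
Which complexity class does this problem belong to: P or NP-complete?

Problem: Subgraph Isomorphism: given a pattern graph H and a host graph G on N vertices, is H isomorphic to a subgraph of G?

This problem is NP-complete: generalizes Clique and Hamiltonian Path (pattern size is part of the input).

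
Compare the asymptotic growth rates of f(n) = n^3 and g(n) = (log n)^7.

f(n) = n^3 grows faster: any positive polynomial dominates any polylog.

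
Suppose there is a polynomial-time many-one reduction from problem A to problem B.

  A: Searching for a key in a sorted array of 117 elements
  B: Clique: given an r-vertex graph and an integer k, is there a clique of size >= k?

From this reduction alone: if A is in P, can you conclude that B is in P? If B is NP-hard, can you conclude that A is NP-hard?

A poly-time reduction A <=_p B transfers tractability DOWN (B easy => A easy) and hardness UP (A hard => B hard), not the reverse.
From A in P, the reduction alone does NOT give B in P: any problem in P trivially reduces to SAT, yet SAT is not known to be in P.
From B NP-hard, the reduction alone does NOT give A NP-hard: again, easy problems reduce to hard ones.
(Here in fact A is P and B is NP-complete.)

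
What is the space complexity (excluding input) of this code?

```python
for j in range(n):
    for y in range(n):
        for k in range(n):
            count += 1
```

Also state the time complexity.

Space complexity: O(1).
Only a constant amount of auxiliary storage is used; nothing grows with n.
Time complexity: O(n^3).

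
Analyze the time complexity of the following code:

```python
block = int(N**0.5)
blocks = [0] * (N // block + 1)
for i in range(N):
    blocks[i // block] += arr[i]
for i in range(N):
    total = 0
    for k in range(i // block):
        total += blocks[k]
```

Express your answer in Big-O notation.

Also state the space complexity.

Time complexity: O(n * sqrt(n)).
Space complexity: O(sqrt(n)).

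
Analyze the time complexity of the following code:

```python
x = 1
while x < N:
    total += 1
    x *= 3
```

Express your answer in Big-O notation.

Time complexity: O(log n).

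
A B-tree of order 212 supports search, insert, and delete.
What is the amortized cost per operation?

B-tree of order 212 has height O(log_212 n). Each operation traverses the tree height. Splits during insert and merges during delete are O(1) each and occur at most once per level. Total cost per operation: O(log_212 n).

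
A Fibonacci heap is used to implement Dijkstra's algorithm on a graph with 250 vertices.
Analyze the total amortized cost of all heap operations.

Dijkstra performs 250 insert, 250 extract-min, and at most E decrease-key operations. With Fibonacci heap: insert O(1) amortized, extract-min O(log n) amortized, decrease-key O(1) amortized. Total with n = 250: O(n * 1 + n * log n + E * 1) = O(n log n + E).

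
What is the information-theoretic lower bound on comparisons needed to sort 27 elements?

There are 27! = 10888869450418352160768000000 possible orderings. Each comparison gives 1 bit. We need at least ceil(log_2(10888869450418352160768000000)) = 94 comparisons.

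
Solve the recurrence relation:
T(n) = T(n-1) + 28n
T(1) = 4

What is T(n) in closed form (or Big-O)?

Unrolling: T(n) = 4 + 28*(2 + 3 + ... + n) = 4 + 28*(n(n+1)/2 - 1) = O(n^2).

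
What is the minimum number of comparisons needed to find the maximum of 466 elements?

Finding the maximum requires 465 comparisons. Each comparison eliminates exactly one candidate. With 466 candidates, we need 465 eliminations.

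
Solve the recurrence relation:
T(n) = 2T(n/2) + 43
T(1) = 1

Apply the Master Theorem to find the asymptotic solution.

a=2, b=2, f(n)=43. log_2(2) = 1. Case 1 of Master Theorem: T(n) = O(n^1).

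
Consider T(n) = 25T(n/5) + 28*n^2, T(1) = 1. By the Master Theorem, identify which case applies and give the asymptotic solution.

a=25, b=5, f(n)=28*n^2.
log_5(25) = 2, so n^(log_b(a)) = n^2.
f(n) = Theta(n^2), so Case 2 applies.
T(n) = Theta(n^2 log n).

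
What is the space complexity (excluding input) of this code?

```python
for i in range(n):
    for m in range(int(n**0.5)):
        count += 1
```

Space complexity: O(1).
Only a constant amount of auxiliary storage is used; nothing grows with n.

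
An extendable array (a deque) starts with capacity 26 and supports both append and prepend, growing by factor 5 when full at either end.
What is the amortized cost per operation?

Growth at either end copies all elements; capacities form a geometric sequence with ratio 5, so total copy cost over n operations is O(n) (two geometric series). Amortized O(1).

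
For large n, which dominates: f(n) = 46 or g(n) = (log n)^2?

g(n) = (log n)^2 grows faster: any unbounded function dominates a constant.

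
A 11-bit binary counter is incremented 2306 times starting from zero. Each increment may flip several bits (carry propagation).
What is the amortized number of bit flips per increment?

Bit i flips on every 2^i-th increment, so over 2306 increments bit i flips floor(2306/2^i) times. Summing over i: total flips < 2 * 2306. Amortized: < 2 = O(1) per increment.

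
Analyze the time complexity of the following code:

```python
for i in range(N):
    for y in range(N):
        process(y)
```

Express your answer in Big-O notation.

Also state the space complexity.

Time complexity: O(n^2).
Space complexity: O(1).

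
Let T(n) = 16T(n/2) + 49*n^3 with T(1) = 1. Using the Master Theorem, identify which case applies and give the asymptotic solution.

a=16, b=2, f(n)=49*n^3.
log_2(16) = 4 > 3.
Since f(n) = O(n^3) is polynomially smaller than n^4, Case 1 applies.
T(n) = Theta(n^4).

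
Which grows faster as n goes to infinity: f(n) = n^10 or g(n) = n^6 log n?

f(n) = n^10 grows faster: n^10 / (n^6 log n) = n^4/log n -> infinity.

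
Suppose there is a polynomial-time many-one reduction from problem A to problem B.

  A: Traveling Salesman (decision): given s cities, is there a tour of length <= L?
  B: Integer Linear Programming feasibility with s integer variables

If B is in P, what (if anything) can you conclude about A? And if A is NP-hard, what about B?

A poly-time reduction A <=_p B means any A-instance can be transformed to a B-instance in poly time.
If B is in P: compose the reduction with B's poly-time algorithm to solve A in poly time, so A is in P.
If A is NP-hard: every NP problem reduces to A, which reduces to B; composing reductions, every NP problem reduces to B, so B is NP-hard.
(Here in fact A is NP-complete and B is NP-complete.)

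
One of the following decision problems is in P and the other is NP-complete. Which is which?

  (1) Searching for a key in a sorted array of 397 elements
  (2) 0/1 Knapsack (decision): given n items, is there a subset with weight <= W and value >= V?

(1) is P: binary search runs in O(log n).
(2) is NP-complete: reduces from Subset Sum.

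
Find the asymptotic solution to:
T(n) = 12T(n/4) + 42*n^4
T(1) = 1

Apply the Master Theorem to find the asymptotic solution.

a=12, b=4, f(n)=42*n^4. log_4(12) = 1.792 < 4. Case 3: T(n) = O(n^4).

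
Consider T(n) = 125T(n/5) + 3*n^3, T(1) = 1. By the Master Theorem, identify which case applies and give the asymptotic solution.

a=125, b=5, f(n)=3*n^3.
log_5(125) = 3, so n^(log_b(a)) = n^3.
f(n) = Theta(n^3), so Case 2 applies.
T(n) = Theta(n^3 log n).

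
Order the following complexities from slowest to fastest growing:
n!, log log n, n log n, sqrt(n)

Ordered by growth rate: log log n < sqrt(n) < n log n < n!.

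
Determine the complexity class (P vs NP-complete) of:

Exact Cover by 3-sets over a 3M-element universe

This problem is NP-complete: one of Karp's 21 NP-complete problems.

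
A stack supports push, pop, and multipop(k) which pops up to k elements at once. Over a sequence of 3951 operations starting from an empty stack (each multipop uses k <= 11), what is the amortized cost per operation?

Each element is pushed exactly once and popped at most once (whether by pop or as part of a multipop). So the total number of individual pops over the whole sequence is at most the number of pushes, which is at most 3951. Total work <= 2 * 3951, hence O(1) amortized per operation.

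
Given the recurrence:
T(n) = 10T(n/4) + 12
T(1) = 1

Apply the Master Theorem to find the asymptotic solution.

a=10, b=4, f(n)=12. log_4(10) = 1.661. Case 1 of Master Theorem: T(n) = O(n^1.661).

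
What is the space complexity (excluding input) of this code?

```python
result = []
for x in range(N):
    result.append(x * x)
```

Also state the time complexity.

Space complexity: O(n).
Auxiliary storage grows linearly with the input size n in the worst case.
Time complexity: O(n).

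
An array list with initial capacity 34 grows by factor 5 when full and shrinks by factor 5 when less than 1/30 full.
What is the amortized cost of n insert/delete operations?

Using potential function Phi = |5*size - capacity|. Resizing costs are offset by potential release. Amortized O(1) per operation.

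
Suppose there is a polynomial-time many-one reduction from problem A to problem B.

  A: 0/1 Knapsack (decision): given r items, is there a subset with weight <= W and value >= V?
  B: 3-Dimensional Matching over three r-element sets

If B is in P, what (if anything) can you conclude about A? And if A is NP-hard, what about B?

A poly-time reduction A <=_p B means any A-instance can be transformed to a B-instance in poly time.
If B is in P: compose the reduction with B's poly-time algorithm to solve A in poly time, so A is in P.
If A is NP-hard: every NP problem reduces to A, which reduces to B; composing reductions, every NP problem reduces to B, so B is NP-hard.
(Here in fact A is NP-complete and B is NP-complete.)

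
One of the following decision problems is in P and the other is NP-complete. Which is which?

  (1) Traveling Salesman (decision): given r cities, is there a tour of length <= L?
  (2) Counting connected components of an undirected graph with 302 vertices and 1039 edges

(1) is NP-complete: reduces from Hamiltonian Cycle.
(2) is P: BFS/DFS visits each vertex and edge once: O(V+E).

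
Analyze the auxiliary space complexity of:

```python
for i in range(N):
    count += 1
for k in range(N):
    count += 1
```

Space complexity: O(1).
Only a constant amount of auxiliary storage is used; nothing grows with n.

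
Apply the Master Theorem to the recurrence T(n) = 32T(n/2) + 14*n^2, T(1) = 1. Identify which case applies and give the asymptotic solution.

a=32, b=2, f(n)=14*n^2.
log_2(32) = 5 > 2.
Since f(n) = O(n^2) is polynomially smaller than n^5, Case 1 applies.
T(n) = Theta(n^5).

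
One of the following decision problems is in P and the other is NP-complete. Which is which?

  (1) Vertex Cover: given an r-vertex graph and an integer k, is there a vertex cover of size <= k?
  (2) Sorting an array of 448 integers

(1) is NP-complete: one of Karp's 21 NP-complete problems (with k part of the input; for any fixed constant k it is in P).
(2) is P: merge sort runs in O(n log n).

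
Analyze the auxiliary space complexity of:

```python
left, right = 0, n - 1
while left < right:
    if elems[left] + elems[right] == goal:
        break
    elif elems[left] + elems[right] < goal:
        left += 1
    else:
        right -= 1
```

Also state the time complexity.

Space complexity: O(1).
Only a constant amount of auxiliary storage is used; nothing grows with n.
Time complexity: O(n).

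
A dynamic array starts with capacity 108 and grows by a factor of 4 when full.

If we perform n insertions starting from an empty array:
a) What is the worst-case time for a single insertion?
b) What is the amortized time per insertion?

(a) Worst-case single insertion: O(n) -- when the array is full at capacity c, the resize copies all c elements, and c can be Theta(n).
(b) Resizes happen at sizes 108, 432, 1728, ... Total copy cost for n insertions: 108 + 432 + ... = O(n) (geometric series with ratio 1/4). Amortized cost per insertion: O(n)/n = O(1).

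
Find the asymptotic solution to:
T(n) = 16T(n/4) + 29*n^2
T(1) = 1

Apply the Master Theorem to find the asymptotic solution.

a=16, b=4, f(n)=29*n^2. log_4(16) = 2. Case 2: T(n) = O(n^2 log n).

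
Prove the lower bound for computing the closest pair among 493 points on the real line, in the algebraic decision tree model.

Reduction from element distinctness: given 493 reals, the closest-pair distance is 0 iff two are equal. Element distinctness has an Omega(n log n) lower bound in the algebraic decision tree model (Ben-Or). Therefore closest pair on a line also requires Omega(n log n). Sorting then a linear scan achieves this.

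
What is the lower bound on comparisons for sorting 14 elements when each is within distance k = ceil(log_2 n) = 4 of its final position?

Partition the 14 positions into floor(n/k) blocks of k = 4 consecutive positions; any permutation within a block keeps every element within k of its final position, so there are at least (k!)^(n/k) distinguishable inputs. Lower bound: log_2((k!)^(n/k)) = (n/k) * log_2(k!) = Theta(n log k); with k = ceil(log_2 n), this is Omega(n log log n).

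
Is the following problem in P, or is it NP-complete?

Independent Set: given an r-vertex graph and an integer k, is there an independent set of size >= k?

This problem is NP-complete: complement of Clique (with k part of the input).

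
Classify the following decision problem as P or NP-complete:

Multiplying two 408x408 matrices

This problem is in P: the schoolbook algorithm runs in O(n^3).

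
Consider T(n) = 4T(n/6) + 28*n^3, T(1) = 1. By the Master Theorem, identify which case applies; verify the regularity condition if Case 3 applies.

a=4, b=6, f(n)=28*n^3.
log_6(4) = 0.7737 < 3.
f(n) = Omega(n^(0.7737+epsilon)) for some epsilon > 0, so Case 3 is the candidate.
Regularity: a*f(n/b) = 4*28*(n/6)^3 = (4/216)*28*n^3 <= c*f(n) with c = 4/216 < 1. Satisfied.
Case 3: T(n) = Theta(n^3).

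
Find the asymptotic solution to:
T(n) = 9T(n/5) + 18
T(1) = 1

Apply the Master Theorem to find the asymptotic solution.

a=9, b=5, f(n)=18. log_5(9) = 1.365. Case 1 of Master Theorem: T(n) = O(n^1.365).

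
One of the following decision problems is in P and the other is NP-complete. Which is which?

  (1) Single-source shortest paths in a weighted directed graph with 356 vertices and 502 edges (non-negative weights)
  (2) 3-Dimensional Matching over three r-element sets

(1) is P: Dijkstra's algorithm runs in O((V+E) log V).
(2) is NP-complete: one of Karp's 21 NP-complete problems.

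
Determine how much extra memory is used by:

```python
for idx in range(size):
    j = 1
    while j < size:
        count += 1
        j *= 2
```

Space complexity: O(1).
Only a constant amount of auxiliary storage is used; nothing grows with n.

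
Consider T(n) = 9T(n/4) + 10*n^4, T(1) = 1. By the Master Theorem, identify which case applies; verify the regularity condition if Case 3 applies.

a=9, b=4, f(n)=10*n^4.
log_4(9) = 1.585 < 4.
f(n) = Omega(n^(1.585+epsilon)) for some epsilon > 0, so Case 3 is the candidate.
Regularity: a*f(n/b) = 9*10*(n/4)^4 = (9/256)*10*n^4 <= c*f(n) with c = 9/256 < 1. Satisfied.
Case 3: T(n) = Theta(n^4).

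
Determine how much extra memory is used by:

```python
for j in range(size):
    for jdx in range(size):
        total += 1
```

Space complexity: O(1).
Only a constant amount of auxiliary storage is used; nothing grows with n.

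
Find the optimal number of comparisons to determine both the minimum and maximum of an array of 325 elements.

Naive approach: 648 comparisons (324 for max + 324 for min).
Optimal: Compare elements in pairs first (floor(n/2) = 162 comparisons), then find max among winners and min among losers (162 comparisons each).
Total: ceil(3n/2) - 2 = 486 comparisons. An adversary argument shows this is also a lower bound.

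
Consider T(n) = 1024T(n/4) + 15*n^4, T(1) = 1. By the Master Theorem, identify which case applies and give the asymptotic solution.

a=1024, b=4, f(n)=15*n^4.
log_4(1024) = 5 > 4.
Since f(n) = O(n^4) is polynomially smaller than n^5, Case 1 applies.
T(n) = Theta(n^5).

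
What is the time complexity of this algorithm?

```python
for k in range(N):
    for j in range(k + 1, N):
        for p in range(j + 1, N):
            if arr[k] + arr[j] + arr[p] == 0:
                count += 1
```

Time complexity: O(n^3).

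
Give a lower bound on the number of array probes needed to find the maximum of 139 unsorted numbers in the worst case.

Adversary: any unprobed cell could hold a value larger than everything seen so far. If fewer than 139 cells are probed, the adversary places the max in an unprobed cell. So all 139 cells must be examined; together with 139-1 comparisons this is tight.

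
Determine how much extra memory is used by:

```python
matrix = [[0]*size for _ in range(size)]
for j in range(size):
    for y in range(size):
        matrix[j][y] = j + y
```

Space complexity: O(n^2).
A 2D structure of size n x n is allocated.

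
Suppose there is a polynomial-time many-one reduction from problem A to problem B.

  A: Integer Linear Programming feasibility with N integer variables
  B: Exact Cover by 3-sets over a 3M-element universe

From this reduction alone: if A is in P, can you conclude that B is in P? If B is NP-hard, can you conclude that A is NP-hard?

A poly-time reduction A <=_p B transfers tractability DOWN (B easy => A easy) and hardness UP (A hard => B hard), not the reverse.
From A in P, the reduction alone does NOT give B in P: any problem in P trivially reduces to SAT, yet SAT is not known to be in P.
From B NP-hard, the reduction alone does NOT give A NP-hard: again, easy problems reduce to hard ones.
(Here in fact A is NP-complete and B is NP-complete.)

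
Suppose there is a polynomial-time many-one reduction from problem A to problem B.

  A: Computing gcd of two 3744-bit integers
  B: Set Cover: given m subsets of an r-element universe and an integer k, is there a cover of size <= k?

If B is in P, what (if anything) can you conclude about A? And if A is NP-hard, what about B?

A poly-time reduction A <=_p B means any A-instance can be transformed to a B-instance in poly time.
If B is in P: compose the reduction with B's poly-time algorithm to solve A in poly time, so A is in P.
If A is NP-hard: every NP problem reduces to A, which reduces to B; composing reductions, every NP problem reduces to B, so B is NP-hard.
(Here in fact A is P and B is NP-complete.)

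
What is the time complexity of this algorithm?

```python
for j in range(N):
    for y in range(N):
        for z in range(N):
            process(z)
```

Time complexity: O(n^3).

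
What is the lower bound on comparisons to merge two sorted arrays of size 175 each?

To merge two sorted arrays of size 175, we need at least 349 comparisons in the worst case. An adversary can force every element to be compared.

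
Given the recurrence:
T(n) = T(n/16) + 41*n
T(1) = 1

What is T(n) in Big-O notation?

Geometric series: 41*n*(1 + 1/16 + 1/16^2 + ...) = O(n). T(n) = O(n).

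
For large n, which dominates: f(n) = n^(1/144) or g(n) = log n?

f(n) = n^(1/144) grows faster: any positive power of n dominates log n.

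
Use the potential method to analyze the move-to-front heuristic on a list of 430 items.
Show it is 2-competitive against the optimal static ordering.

Let Phi = number of inversions between the MTF list and the optimal static list (0 <= Phi <= C(430,2)). Accessing an element at MTF position k and optimal position j: the move-to-front destroys all k-1 inversions in front of it that are not in front in optimal (>= k-j of them) and creates at most j-1 new ones. Amortized cost <= k + (j-1) - (k-j) = 2j - 1 <= 2 * optimal cost.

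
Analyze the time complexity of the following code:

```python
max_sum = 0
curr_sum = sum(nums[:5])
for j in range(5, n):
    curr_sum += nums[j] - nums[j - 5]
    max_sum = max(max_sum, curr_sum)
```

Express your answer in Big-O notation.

Time complexity: O(n).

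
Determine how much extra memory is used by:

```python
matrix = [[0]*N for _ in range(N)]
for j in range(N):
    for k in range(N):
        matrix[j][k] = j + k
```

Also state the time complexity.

Space complexity: O(n^2).
A 2D structure of size n x n is allocated.
Time complexity: O(n^2).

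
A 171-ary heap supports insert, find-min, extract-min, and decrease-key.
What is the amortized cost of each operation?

The 171-ary heap has height O(log_171 n). Insert sifts up: O(log_171 n). Find-min reads the root: O(1). Extract-min sifts down comparing 171 children per level: O(171 * log_171 n). Decrease-key sifts up: O(log_171 n).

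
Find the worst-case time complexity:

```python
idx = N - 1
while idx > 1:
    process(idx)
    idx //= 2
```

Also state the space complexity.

Time complexity: O(log n).
Space complexity: O(1).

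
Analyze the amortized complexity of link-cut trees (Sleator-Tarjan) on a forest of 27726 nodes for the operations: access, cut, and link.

Link-cut trees represent the forest using splay trees over preferred paths. With potential Phi = sum over nodes of log(size of virtual subtree), each access on 27726 nodes is O(log 27726) = O(log n) amortized by the splay-tree access lemma. Cut and link are O(1) plus one access.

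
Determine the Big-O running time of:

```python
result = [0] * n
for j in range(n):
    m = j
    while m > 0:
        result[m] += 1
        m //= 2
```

Time complexity: O(n log n).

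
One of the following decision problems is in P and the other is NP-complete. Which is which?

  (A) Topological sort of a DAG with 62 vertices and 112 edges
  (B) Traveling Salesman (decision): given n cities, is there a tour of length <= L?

(A) is P: DFS-based topological sort runs in O(V+E).
(B) is NP-complete: reduces from Hamiltonian Cycle.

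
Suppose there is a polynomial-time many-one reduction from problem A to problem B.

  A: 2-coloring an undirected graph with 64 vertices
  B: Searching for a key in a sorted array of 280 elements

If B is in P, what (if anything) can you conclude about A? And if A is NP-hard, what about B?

A poly-time reduction A <=_p B means any A-instance can be transformed to a B-instance in poly time.
If B is in P: compose the reduction with B's poly-time algorithm to solve A in poly time, so A is in P.
If A is NP-hard: every NP problem reduces to A, which reduces to B; composing reductions, every NP problem reduces to B, so B is NP-hard.
(Here in fact A is P and B is P.)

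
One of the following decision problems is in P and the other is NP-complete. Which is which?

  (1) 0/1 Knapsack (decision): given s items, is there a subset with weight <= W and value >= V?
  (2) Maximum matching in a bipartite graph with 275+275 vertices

(1) is NP-complete: reduces from Subset Sum.
(2) is P: Hopcroft-Karp runs in O(E sqrt(V)).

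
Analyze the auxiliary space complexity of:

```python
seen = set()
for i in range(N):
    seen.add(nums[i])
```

Space complexity: O(n).
Auxiliary storage grows linearly with the input size n in the worst case.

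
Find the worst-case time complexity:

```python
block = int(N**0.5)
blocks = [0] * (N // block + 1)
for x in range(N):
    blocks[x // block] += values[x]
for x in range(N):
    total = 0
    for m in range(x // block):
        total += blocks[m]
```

Time complexity: O(n * sqrt(n)).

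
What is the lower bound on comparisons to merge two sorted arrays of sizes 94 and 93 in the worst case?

Adversary: with |94 - 93| <= 1 the inputs can be fully interleaved so that every adjacent pair in the merged output comes from different arrays. Then each of the 186 adjacent pairs must be directly compared, or the algorithm cannot determine their relative order. Standard merge meets this bound.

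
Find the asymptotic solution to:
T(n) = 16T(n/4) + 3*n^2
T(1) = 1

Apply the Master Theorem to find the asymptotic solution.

a=16, b=4, f(n)=3*n^2. log_4(16) = 2. Case 2: T(n) = O(n^2 log n).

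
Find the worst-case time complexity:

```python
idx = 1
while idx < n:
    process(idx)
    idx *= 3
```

Time complexity: O(log n).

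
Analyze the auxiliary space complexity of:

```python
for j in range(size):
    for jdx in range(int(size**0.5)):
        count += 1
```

Space complexity: O(1).
Only a constant amount of auxiliary storage is used; nothing grows with n.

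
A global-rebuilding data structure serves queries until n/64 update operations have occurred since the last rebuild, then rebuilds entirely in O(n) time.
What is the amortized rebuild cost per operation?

The O(n) rebuild is triggered by n/64 operations, so each contributes O(n)/(n/64) = O(64) = O(1) to the rebuild cost.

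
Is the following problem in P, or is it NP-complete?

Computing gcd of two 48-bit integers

This problem is in P: the Euclidean algorithm runs in polynomial time in the bit-length.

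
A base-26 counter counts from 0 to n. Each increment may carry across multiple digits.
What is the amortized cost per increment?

Digit at position i changes every 26^i increments. Total digit changes over n increments: n * 26/(26-1) = O(n). Amortized: O(1).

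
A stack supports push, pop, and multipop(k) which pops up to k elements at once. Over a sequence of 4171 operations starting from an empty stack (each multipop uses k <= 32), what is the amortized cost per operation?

Each element is pushed exactly once and popped at most once (whether by pop or as part of a multipop). So the total number of individual pops over the whole sequence is at most the number of pushes, which is at most 4171. Total work <= 2 * 4171, hence O(1) amortized per operation.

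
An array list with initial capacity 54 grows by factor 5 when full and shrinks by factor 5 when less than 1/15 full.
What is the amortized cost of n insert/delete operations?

Using potential function Phi = |5*size - capacity|. Resizing costs are offset by potential release. Amortized O(1) per operation.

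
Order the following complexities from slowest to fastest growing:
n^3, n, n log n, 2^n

Ordered by growth rate: n < n log n < n^3 < 2^n.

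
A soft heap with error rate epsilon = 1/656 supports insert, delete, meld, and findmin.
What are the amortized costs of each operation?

Soft heaps (Chazelle) allow up to an epsilon = 1/656 fraction of elements to have corrupted (raised) keys. Insert is O(log(1/epsilon)) = O(log 656) amortized -- the structure maintains heap-ordered binary trees of rank bounded by O(log(1/epsilon)). Meld concatenates root lists: O(1) amortized. Delete and findmin are O(1) amortized.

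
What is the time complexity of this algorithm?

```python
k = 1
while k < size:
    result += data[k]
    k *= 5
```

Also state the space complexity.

Time complexity: O(log n).
Space complexity: O(1).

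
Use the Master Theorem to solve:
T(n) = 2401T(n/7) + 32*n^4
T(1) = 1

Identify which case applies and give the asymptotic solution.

a=2401, b=7, f(n)=32*n^4.
log_7(2401) = 4, so n^(log_b(a)) = n^4.
f(n) = Theta(n^4), so Case 2 applies.
T(n) = Theta(n^4 log n).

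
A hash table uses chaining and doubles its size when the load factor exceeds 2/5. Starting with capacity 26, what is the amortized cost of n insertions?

Rehashing occurs when load exceeds 2/5. Total rehash cost is geometric series summing to O(n). Each insertion itself is O(1). Amortized: O(1).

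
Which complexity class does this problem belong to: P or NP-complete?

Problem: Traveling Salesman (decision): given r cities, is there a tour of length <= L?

This problem is NP-complete: reduces from Hamiltonian Cycle.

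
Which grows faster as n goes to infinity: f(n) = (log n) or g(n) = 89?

f(n) = (log n) grows faster: any unbounded function dominates a constant.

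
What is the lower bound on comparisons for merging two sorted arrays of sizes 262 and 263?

Adversary argument: with sizes 262 and 263 (differing by at most 1), interleave the two arrays so that every consecutive pair in the output comes from different inputs. Then each of the 524 adjacent output pairs must be directly compared, or the algorithm cannot determine their relative order. So 524 comparisons are necessary; standard merge achieves this.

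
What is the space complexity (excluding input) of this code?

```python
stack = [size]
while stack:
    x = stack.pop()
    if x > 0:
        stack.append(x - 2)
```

Space complexity: O(1).
Only a constant amount of auxiliary storage is used; nothing grows with n.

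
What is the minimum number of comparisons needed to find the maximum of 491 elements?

Finding the maximum requires 490 comparisons. Each comparison eliminates exactly one candidate. With 491 candidates, we need 490 eliminations.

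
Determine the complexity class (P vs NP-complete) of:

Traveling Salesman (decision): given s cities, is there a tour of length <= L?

This problem is NP-complete: reduces from Hamiltonian Cycle.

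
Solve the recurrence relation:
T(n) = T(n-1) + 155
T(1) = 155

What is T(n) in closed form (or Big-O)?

Unrolling: T(n) = T(n-1) + 155 = T(n-2) + 2*155 = ... = T(1) + (n-1)*155 = 155 + (n-1)*155 = 155n.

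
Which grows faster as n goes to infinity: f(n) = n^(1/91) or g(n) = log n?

f(n) = n^(1/91) grows faster: any positive power of n dominates log n.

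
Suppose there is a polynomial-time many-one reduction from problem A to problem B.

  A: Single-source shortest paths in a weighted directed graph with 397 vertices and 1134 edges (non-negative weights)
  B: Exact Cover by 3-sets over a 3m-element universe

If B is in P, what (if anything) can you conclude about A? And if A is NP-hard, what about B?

A poly-time reduction A <=_p B means any A-instance can be transformed to a B-instance in poly time.
If B is in P: compose the reduction with B's poly-time algorithm to solve A in poly time, so A is in P.
If A is NP-hard: every NP problem reduces to A, which reduces to B; composing reductions, every NP problem reduces to B, so B is NP-hard.
(Here in fact A is P and B is NP-complete.)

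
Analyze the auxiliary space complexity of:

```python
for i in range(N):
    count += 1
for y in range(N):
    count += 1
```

Space complexity: O(1).
Only a constant amount of auxiliary storage is used; nothing grows with n.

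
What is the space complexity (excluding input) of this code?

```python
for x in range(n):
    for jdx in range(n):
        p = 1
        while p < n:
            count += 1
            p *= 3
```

Space complexity: O(1).
Only a constant amount of auxiliary storage is used; nothing grows with n.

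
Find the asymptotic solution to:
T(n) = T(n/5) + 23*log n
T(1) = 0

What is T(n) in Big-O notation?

Each of the log_5(n) levels adds O(log n). T(n) = O(log^2 n).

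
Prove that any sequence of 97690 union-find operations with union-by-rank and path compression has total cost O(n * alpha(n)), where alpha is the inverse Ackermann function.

Using Tarjan's analysis with rank-based potential function. Union-by-rank keeps tree height O(log n). Path compression flattens paths during find. For n = 97690 operations, total cost is O(n * alpha(n)), effectively O(n) since alpha grows incredibly slowly.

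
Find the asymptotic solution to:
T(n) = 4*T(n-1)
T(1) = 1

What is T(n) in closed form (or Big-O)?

Each step multiplies by 4. T(n) = T(1)*4^(n-1) = 4^(n-1).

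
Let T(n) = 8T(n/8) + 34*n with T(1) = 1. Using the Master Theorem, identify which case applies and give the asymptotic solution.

a=8, b=8, f(n)=34*n.
log_8(8) = 1, so n^(log_b(a)) = n.
f(n) = Theta(n), so Case 2 applies.
T(n) = Theta(n log n).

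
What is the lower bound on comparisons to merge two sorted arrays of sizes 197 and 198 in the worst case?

Adversary: with |197 - 198| <= 1 the inputs can be fully interleaved so that every adjacent pair in the merged output comes from different arrays. Then each of the 394 adjacent pairs must be directly compared, or the algorithm cannot determine their relative order. Standard merge meets this bound.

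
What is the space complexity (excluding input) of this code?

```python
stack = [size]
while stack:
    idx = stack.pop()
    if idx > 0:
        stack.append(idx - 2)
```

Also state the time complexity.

Space complexity: O(1).
Only a constant amount of auxiliary storage is used; nothing grows with n.
Time complexity: O(n).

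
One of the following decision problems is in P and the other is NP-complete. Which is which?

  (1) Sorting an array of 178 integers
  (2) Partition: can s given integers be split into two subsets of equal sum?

(1) is P: merge sort runs in O(n log n).
(2) is NP-complete: Subset Sum reduces to it (one of Karp's 21 NP-complete problems).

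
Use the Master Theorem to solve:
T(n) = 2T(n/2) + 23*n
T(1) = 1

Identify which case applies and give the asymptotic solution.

a=2, b=2, f(n)=23*n.
log_2(2) = 1, so n^(log_b(a)) = n.
f(n) = Theta(n), so Case 2 applies.
T(n) = Theta(n log n).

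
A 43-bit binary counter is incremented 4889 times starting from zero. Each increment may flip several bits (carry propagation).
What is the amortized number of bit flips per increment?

Bit i flips on every 2^i-th increment, so over 4889 increments bit i flips floor(4889/2^i) times. Summing over i: total flips < 2 * 4889. Amortized: < 2 = O(1) per increment.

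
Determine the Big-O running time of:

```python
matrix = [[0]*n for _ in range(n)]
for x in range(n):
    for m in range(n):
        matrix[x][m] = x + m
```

Time complexity: O(n^2).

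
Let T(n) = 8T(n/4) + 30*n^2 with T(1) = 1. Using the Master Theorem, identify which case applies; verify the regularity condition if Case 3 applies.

a=8, b=4, f(n)=30*n^2.
log_4(8) = 1.5 < 2.
f(n) = Omega(n^(1.5+epsilon)) for some epsilon > 0, so Case 3 is the candidate.
Regularity: a*f(n/b) = 8*30*(n/4)^2 = (8/16)*30*n^2 <= c*f(n) with c = 8/16 < 1. Satisfied.
Case 3: T(n) = Theta(n^2).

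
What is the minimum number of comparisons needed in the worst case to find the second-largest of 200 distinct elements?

Lower bound: finding the max needs 200-1 comparisons. By the adversary weight-doubling argument, the max must personally win >= ceil(log_2(200)) = 8 comparisons; the 2nd-largest is among those 8 losers, needing 8-1 more comparisons. Total >= 200-1 + 8-1 = 206. A balanced knockout tournament achieves this.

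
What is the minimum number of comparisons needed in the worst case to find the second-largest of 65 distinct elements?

Lower bound: finding the max needs 65-1 comparisons. By the adversary weight-doubling argument, the max must personally win >= ceil(log_2(65)) = 7 comparisons; the 2nd-largest is among those 7 losers, needing 7-1 more comparisons. Total >= 65-1 + 7-1 = 70. A balanced knockout tournament achieves this.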